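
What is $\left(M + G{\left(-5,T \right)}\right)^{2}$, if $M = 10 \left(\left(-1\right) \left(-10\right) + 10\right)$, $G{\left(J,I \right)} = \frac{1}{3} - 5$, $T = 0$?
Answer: $\frac{343396}{9} \approx 38155.0$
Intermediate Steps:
$G{\left(J,I \right)} = - \frac{14}{3}$ ($G{\left(J,I \right)} = \frac{1}{3} - 5 = - \frac{14}{3}$)
$M = 200$ ($M = 10 \left(10 + 10\right) = 10 \cdot 20 = 200$)
$\left(M + G{\left(-5,T \right)}\right)^{2} = \left(200 - \frac{14}{3}\right)^{2} = \left(\frac{586}{3}\right)^{2} = \frac{343396}{9}$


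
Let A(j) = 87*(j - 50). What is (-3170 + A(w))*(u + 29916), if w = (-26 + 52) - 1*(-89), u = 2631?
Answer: 80879295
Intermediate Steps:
w = 115 (w = 26 + 89 = 115)
A(j) = -4350 + 87*j (A(j) = 87*(-50 + j) = -4350 + 87*j)
(-3170 + A(w))*(u + 29916) = (-3170 + (-4350 + 87*115))*(2631 + 29916) = (-3170 + (-4350 + 10005))*32547 = (-3170 + 5655)*32547 = 2485*32547 = 80879295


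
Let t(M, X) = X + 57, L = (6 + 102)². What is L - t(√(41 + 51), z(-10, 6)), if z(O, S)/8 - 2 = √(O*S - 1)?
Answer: 11591 - 8*I*√61 ≈ 11591.0 - 62.482*I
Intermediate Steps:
L = 11664 (L = 108² = 11664)
z(O, S) = 16 + 8*√(-1 + O*S) (z(O, S) = 16 + 8*√(O*S - 1) = 16 + 8*√(-1 + O*S))
t(M, X) = 57 + X
L - t(√(41 + 51), z(-10, 6)) = 11664 - (57 + (16 + 8*√(-1 - 10*6))) = 11664 - (57 + (16 + 8*√(-1 - 60))) = 11664 - (57 + (16 + 8*√(-61))) = 11664 - (57 + (16 + 8*(I*√61))) = 11664 - (57 + (16 + 8*I*√61)) = 11664 - (73 + 8*I*√61) = 11664 + (-73 - 8*I*√61) = 11591 - 8*I*√61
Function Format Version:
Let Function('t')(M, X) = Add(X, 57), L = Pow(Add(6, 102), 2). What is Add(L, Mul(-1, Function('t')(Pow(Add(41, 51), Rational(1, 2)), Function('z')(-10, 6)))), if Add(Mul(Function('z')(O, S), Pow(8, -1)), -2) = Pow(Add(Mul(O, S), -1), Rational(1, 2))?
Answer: Add(11591, Mul(-8, I, Pow(61, Rational(1, 2)))) ≈ Add(11591., Mul(-62.482, I))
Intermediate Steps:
L = 11664 (L = Pow(108, 2) = 11664)
Function('z')(O, S) = Add(16, Mul(8, Pow(Add(-1, Mul(O, S)), Rational(1, 2)))) (Function('z')(O, S) = Add(16, Mul(8, Pow(Add(Mul(O, S), -1), Rational(1, 2)))) = Add(16, Mul(8, Pow(Add(-1, Mul(O, S)), Rational(1, 2)))))
Function('t')(M, X) = Add(57, X)
Add(L, Mul(-1, Function('t')(Pow(Add(41, 51), Rational(1, 2)), Function('z')(-10, 6)))) = Add(11664, Mul(-1, Add(57, Add(16, Mul(8, Pow(Add(-1, Mul(-10, 6)), Rational(1, 2))))))) = Add(11664, Mul(-1, Add(57, Add(16, Mul(8, Pow(Add(-1, -60), Rational(1, 2))))))) = Add(11664, Mul(-1, Add(57, Add(16, Mul(8, Pow(-61, Rational(1, 2))))))) = Add(11664, Mul(-1, Add(57, Add(16, Mul(8, Mul(I, Pow(61, Rational(1, 2)))))))) = Add(11664, Mul(-1, Add(57, Add(16, Mul(8, I, Pow(61, Rational(1, 2))))))) = Add(11664, Mul(-1, Add(73, Mul(8, I, Pow(61, Rational(1, 2)))))) = Add(11664, Add(-73, Mul(-8, I, Pow(61, Rational(1, 2))))) = Add(11591, Mul(-8, I, Pow(61, Rational(1, 2))))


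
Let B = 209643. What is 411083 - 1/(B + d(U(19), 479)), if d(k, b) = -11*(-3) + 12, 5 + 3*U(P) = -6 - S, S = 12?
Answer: 86199172103/209688 ≈ 4.1108e+5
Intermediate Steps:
U(P) = -23/3 (U(P) = -5/3 + (-6 - 1*12)/3 = -5/3 + (-6 - 12)/3 = -5/3 + (⅓)*(-18) = -5/3 - 6 = -23/3)
d(k, b) = 45 (d(k, b) = 33 + 12 = 45)
411083 - 1/(B + d(U(19), 479)) = 411083 - 1/(209643 + 45) = 411083 - 1/209688 = 86199172103/209688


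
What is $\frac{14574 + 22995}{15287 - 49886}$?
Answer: $- \frac{12523}{11533} \approx -1.0858$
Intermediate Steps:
$\frac{14574 + 22995}{15287 - 49886} = \frac{37569}{-34599} = 37569 \left(- \frac{1}{34599}\right) = - \frac{12523}{11533}$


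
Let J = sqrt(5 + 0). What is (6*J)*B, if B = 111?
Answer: 666*sqrt(5) ≈ 1489.2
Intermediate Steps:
J = sqrt(5) ≈ 2.2361
(6*J)*B = (6*sqrt(5))*111 = 666*sqrt(5)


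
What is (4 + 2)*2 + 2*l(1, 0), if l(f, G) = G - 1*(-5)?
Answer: 22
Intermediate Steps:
l(f, G) = 5 + G (l(f, G) = G + 5 = 5 + G)
(4 + 2)*2 + 2*l(1, 0) = (4 + 2)*2 + 2*(5 + 0) = 6*2 + 2*5 = 12 + 10 = 22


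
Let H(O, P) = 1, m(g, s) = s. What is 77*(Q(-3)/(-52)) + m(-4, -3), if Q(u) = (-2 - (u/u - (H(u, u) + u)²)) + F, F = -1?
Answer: -3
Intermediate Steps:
Q(u) = -4 + (1 + u)² (Q(u) = (-2 - (u/u - (1 + u)²)) - 1 = (-2 - (1 - (1 + u)²)) - 1 = (-2 + (-1 + (1 + u)²)) - 1 = (-3 + (1 + u)²) - 1 = -4 + (1 + u)²)
77*(Q(-3)/(-52)) + m(-4, -3) = 77*((-4 + (1 - 3)²)/(-52)) - 3 = 77*((-4 + (-2)²)*(-1/52)) - 3 = 77*((-4 + 4)*(-1/52)) - 3 = 77*(0*(-1/52)) - 3 = 77*0 - 3 = 0 - 3 = -3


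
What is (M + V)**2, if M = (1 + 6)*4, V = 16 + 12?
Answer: 3136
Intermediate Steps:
V = 28
M = 28 (M = 7*4 = 28)
(M + V)**2 = (28 + 28)**2 = 56**2 = 3136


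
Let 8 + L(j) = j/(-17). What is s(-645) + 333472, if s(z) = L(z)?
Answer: 5669533/17 ≈ 3.3350e+5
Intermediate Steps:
L(j) = -8 - j/17 (L(j) = -8 + j/(-17) = -8 + j*(-1/17) = -8 - j/17)
s(z) = -8 - z/17
s(-645) + 333472 = (-8 - 1/17*(-645)) + 333472 = (-8 + 645/17) + 333472 = 509/17 + 333472 = 5669533/17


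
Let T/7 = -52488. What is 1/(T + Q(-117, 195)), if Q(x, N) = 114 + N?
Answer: -1/367107 ≈ -2.7240e-6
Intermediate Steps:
T = -367416 (T = 7*(-52488) = -367416)
1/(T + Q(-117, 195)) = 1/(-367416 + (114 + 195)) = 1/(-367416 + 309) = 1/(-367107) = -1/367107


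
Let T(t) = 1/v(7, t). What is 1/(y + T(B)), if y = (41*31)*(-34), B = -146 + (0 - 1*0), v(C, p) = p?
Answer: -146/6309245 ≈ -2.3141e-5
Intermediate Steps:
B = -146 (B = -146 + (0 + 0) = -146 + 0 = -146)
T(t) = 1/t
y = -43214 (y = 1271*(-34) = -43214)
1/(y + T(B)) = 1/(-43214 + 1/(-146)) = 1/(-43214 - 1/146) = 1/(-6309245/146) = -146/6309245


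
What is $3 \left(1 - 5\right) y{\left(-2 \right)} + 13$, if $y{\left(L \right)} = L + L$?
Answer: $61$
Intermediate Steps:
$y{\left(L \right)} = 2 L$
$3 \left(1 - 5\right) y{\left(-2 \right)} + 13 = 3 \left(1 - 5\right) 2 \left(-2\right) + 13 = 3 \left(-4\right) \left(-4\right) + 13 = \left(-12\right) \left(-4\right) + 13 = 48 + 13 = 61$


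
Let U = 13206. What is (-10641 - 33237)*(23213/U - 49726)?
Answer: 67635809329/31 ≈ 2.1818e+9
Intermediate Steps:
(-10641 - 33237)*(23213/U - 49726) = (-10641 - 33237)*(23213/13206 - 49726) = -43878*(23213*(1/13206) - 49726) = -43878*(23213/13206 - 49726) = -43878*(-656658343/13206) = 67635809329/31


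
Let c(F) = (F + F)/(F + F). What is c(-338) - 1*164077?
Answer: -164076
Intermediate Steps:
c(F) = 1 (c(F) = (2*F)/((2*F)) = (2*F)*(1/(2*F)) = 1)
c(-338) - 1*164077 = 1 - 1*164077 = 1 - 164077 = -164076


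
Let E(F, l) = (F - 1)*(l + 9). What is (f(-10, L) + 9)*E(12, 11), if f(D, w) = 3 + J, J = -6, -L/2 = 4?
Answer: 1320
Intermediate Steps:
L = -8 (L = -2*4 = -8)
E(F, l) = (-1 + F)*(9 + l)
f(D, w) = -3 (f(D, w) = 3 - 6 = -3)
(f(-10, L) + 9)*E(12, 11) = (-3 + 9)*(-9 - 1*11 + 9*12 + 12*11) = 6*(-9 - 11 + 108 + 132) = 6*220 = 1320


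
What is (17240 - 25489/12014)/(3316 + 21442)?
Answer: 207095871/297442612 ≈ 0.69625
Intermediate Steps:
(17240 - 25489/12014)/(3316 + 21442) = (17240 - 25489*1/12014)/24758 = (17240 - 25489/12014)*(1/24758) = (207095871/12014)*(1/24758) = 207095871/297442612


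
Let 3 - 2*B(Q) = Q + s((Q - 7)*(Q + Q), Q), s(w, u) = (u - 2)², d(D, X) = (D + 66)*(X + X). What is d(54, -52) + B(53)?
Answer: -27611/2 ≈ -13806.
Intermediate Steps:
d(D, X) = 2*X*(66 + D) (d(D, X) = (66 + D)*(2*X) = 2*X*(66 + D))
s(w, u) = (-2 + u)²
B(Q) = 3/2 - Q/2 - (-2 + Q)²/2 (B(Q) = 3/2 - (Q + (-2 + Q)²)/2 = 3/2 + (-Q/2 - (-2 + Q)²/2) = 3/2 - Q/2 - (-2 + Q)²/2)
d(54, -52) + B(53) = 2*(-52)*(66 + 54) + (3/2 - ½*53 - (-2 + 53)²/2) = 2*(-52)*120 + (3/2 - 53/2 - ½*51²) = -12480 + (3/2 - 53/2 - ½*2601) = -12480 + (3/2 - 53/2 - 2601/2) = -12480 - 2651/2 = -27611/2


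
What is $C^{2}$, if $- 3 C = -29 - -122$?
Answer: $961$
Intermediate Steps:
$C = -31$ ($C = - \frac{-29 - -122}{3} = - \frac{-29 + 122}{3} = \left(- \frac{1}{3}\right) 93 = -31$)
$C^{2} = \left(-31\right)^{2} = 961$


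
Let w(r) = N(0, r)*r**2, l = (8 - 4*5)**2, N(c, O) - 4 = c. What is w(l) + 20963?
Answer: 103907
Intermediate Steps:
N(c, O) = 4 + c
l = 144 (l = (8 - 20)**2 = (-12)**2 = 144)
w(r) = 4*r**2 (w(r) = (4 + 0)*r**2 = 4*r**2)
w(l) + 20963 = 4*144**2 + 20963 = 4*20736 + 20963 = 82944 + 20963 = 103907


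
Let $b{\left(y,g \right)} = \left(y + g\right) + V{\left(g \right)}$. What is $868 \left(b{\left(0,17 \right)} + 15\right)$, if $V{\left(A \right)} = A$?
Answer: $42532$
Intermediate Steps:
$b{\left(y,g \right)} = y + 2 g$ ($b{\left(y,g \right)} = \left(y + g\right) + g = \left(g + y\right) + g = y + 2 g$)
$868 \left(b{\left(0,17 \right)} + 15\right) = 868 \left(\left(0 + 2 \cdot 17\right) + 15\right) = 868 \left(\left(0 + 34\right) + 15\right) = 868 \left(34 + 15\right) = 868 \cdot 49 = 42532$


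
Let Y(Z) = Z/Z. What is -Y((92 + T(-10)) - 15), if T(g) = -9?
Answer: -1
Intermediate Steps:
Y(Z) = 1
-Y((92 + T(-10)) - 15) = -1*1 = -1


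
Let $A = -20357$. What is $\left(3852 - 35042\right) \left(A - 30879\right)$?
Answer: $1598050840$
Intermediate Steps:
$\left(3852 - 35042\right) \left(A - 30879\right) = \left(3852 - 35042\right) \left(-20357 - 30879\right) = \left(-31190\right) \left(-51236\right) = 1598050840$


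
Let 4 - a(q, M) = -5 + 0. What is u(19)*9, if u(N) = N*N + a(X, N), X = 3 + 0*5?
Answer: 3330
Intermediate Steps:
X = 3 (X = 3 + 0 = 3)
a(q, M) = 9 (a(q, M) = 4 - (-5 + 0) = 4 - 1*(-5) = 4 + 5 = 9)
u(N) = 9 + N² (u(N) = N*N + 9 = N² + 9 = 9 + N²)
u(19)*9 = (9 + 19²)*9 = (9 + 361)*9 = 370*9 = 3330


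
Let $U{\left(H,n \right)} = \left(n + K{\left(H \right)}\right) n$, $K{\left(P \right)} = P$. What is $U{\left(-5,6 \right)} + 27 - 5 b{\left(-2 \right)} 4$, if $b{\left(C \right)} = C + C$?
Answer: $2166$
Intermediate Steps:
$b{\left(C \right)} = 2 C$
$U{\left(H,n \right)} = n \left(H + n\right)$ ($U{\left(H,n \right)} = \left(n + H\right) n = \left(H + n\right) n = n \left(H + n\right)$)
$U{\left(-5,6 \right)} + 27 - 5 b{\left(-2 \right)} 4 = 6 \left(-5 + 6\right) + 27 - 5 \cdot 2 \left(-2\right) 4 = 6 \cdot 1 + 27 \left(-5\right) \left(-4\right) 4 = 6 + 27 \cdot 20 \cdot 4 = 6 + 27 \cdot 80 = 6 + 2160 = 2166$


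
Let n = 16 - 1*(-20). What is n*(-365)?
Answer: -13140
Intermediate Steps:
n = 36 (n = 16 + 20 = 36)
n*(-365) = 36*(-365) = -13140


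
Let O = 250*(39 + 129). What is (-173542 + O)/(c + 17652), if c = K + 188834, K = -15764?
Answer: -65771/95361 ≈ -0.68971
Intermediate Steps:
O = 42000 (O = 250*168 = 42000)
c = 173070 (c = -15764 + 188834 = 173070)
(-173542 + O)/(c + 17652) = (-173542 + 42000)/(173070 + 17652) = -131542/190722 = -131542*1/190722 = -65771/95361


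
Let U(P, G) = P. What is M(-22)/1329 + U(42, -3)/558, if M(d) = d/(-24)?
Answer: 37553/494388 ≈ 0.075959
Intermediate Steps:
M(d) = -d/24 (M(d) = d*(-1/24) = -d/24)
M(-22)/1329 + U(42, -3)/558 = -1/24*(-22)/1329 + 42/558 = (11/12)*(1/1329) + 42*(1/558) = 11/15948 + 7/93 = 37553/494388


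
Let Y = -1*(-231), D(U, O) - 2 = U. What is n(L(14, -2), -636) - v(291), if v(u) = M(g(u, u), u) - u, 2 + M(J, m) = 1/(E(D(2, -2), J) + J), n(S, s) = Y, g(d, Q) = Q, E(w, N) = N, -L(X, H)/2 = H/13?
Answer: 304967/582 ≈ 524.00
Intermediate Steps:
D(U, O) = 2 + U
L(X, H) = -2*H/13
Y = 231
n(S, s) = 231
M(J, m) = -2 + 1/(2*J) (M(J, m) = -2 + 1/(J + J) = -2 + 1/(2*J))
v(u) = -2 + 1/(2*u) - u (v(u) = (-2 + 1/(2*u)) - u = -2 + 1/(2*u) - u)
n(L(14, -2), -636) - v(291) = 231 - (-2 + (½)/291 - 1*291) = 231 - (-2 + (½)*(1/291) - 291) = 231 - (-2 + 1/582 - 291) = 231 - 1*(-170525/582) = 231 + 170525/582 = 304967/582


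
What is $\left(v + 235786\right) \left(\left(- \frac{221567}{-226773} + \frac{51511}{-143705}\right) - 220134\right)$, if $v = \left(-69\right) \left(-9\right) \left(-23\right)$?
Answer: $- \frac{1589017725408173895734}{32588413965} \approx -4.876 \cdot 10^{10}$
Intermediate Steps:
$v = -14283$ ($v = 621 \left(-23\right) = -14283$)
$\left(v + 235786\right) \left(\left(- \frac{221567}{-226773} + \frac{51511}{-143705}\right) - 220134\right) = \left(-14283 + 235786\right) \left(\left(- \frac{221567}{-226773} + \frac{51511}{-143705}\right) - 220134\right) = 221503 \left(\left(\left(-221567\right) \left(- \frac{1}{226773}\right) + 51511 \left(- \frac{1}{143705}\right)\right) - 220134\right) = 221503 \left(\left(\frac{221567}{226773} - \frac{51511}{143705}\right) - 220134\right) = 221503 \left(\frac{20158981732}{32588413965} - 220134\right) = 221503 \left(- \frac{7173797760789578}{32588413965}\right) = - \frac{1589017725408173895734}{32588413965}$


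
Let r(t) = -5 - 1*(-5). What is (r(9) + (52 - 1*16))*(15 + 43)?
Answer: 2088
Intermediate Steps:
r(t) = 0 (r(t) = -5 + 5 = 0)
(r(9) + (52 - 1*16))*(15 + 43) = (0 + (52 - 1*16))*(15 + 43) = (0 + (52 - 16))*58 = (0 + 36)*58 = 36*58 = 2088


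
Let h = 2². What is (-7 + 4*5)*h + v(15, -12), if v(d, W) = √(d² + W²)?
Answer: 52 + 3*√41 ≈ 71.209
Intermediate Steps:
v(d, W) = √(W² + d²)
h = 4
(-7 + 4*5)*h + v(15, -12) = (-7 + 4*5)*4 + √((-12)² + 15²) = (-7 + 20)*4 + √(144 + 225) = 13*4 + √369 = 52 + 3*√41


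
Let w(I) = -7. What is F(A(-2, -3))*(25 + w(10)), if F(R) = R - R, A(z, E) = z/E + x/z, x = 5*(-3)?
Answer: 0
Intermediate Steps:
x = -15
A(z, E) = -15/z + z/E (A(z, E) = z/E - 15/z = -15/z + z/E)
F(R) = 0
F(A(-2, -3))*(25 + w(10)) = 0*(25 - 7) = 0*18 = 0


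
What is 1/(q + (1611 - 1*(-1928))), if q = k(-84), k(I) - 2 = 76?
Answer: 1/3617 ≈ 0.00027647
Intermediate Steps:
k(I) = 78 (k(I) = 2 + 76 = 78)
q = 78
1/(q + (1611 - 1*(-1928))) = 1/(78 + (1611 - 1*(-1928))) = 1/(78 + (1611 + 1928)) = 1/(78 + 3539) = 1/3617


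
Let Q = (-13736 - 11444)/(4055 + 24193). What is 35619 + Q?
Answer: 251535083/7062 ≈ 35618.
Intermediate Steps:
Q = -6295/7062 (Q = -25180/28248 = -25180*1/28248 = -6295/7062 ≈ -0.89139)
35619 + Q = 35619 - 6295/7062 = 251535083/7062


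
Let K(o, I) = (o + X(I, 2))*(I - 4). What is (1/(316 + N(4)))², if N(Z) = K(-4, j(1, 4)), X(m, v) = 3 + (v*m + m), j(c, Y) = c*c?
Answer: 1/96100 ≈ 1.0406e-5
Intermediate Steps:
j(c, Y) = c²
X(m, v) = 3 + m + m*v (X(m, v) = 3 + (m*v + m) = 3 + (m + m*v) = 3 + m + m*v)
K(o, I) = (-4 + I)*(3 + o + 3*I) (K(o, I) = (o + (3 + I + I*2))*(I - 4) = (o + (3 + I + 2*I))*(-4 + I) = (o + (3 + 3*I))*(-4 + I) = (3 + o + 3*I)*(-4 + I) = (-4 + I)*(3 + o + 3*I))
N(Z) = -6 (N(Z) = -12 - 9*1² - 4*(-4) + 3*(1²)² + 1²*(-4) = -12 - 9*1 + 16 + 3*1² + 1*(-4) = -12 - 9 + 16 + 3*1 - 4 = -12 - 9 + 16 + 3 - 4 = -6)
(1/(316 + N(4)))² = (1/(316 - 6))² = (1/310)² = 1/96100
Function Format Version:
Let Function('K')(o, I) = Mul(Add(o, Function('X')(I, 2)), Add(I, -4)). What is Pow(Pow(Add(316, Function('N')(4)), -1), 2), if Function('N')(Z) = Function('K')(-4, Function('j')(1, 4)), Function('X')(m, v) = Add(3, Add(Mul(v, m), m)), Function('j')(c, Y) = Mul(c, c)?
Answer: Rational(1, 96100) ≈ 1.0406e-5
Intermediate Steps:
Function('j')(c, Y) = Pow(c, 2)
Function('X')(m, v) = Add(3, m, Mul(m, v)) (Function('X')(m, v) = Add(3, Add(Mul(m, v), m)) = Add(3, Add(m, Mul(m, v))) = Add(3, m, Mul(m, v)))
Function('K')(o, I) = Mul(Add(-4, I), Add(3, o, Mul(3, I))) (Function('K')(o, I) = Mul(Add(o, Add(3, I, Mul(I, 2))), Add(I, -4)) = Mul(Add(o, Add(3, I, Mul(2, I))), Add(-4, I)) = Mul(Add(o, Add(3, Mul(3, I))), Add(-4, I)) = Mul(Add(3, o, Mul(3, I)), Add(-4, I)) = Mul(Add(-4, I), Add(3, o, Mul(3, I))))
Function('N')(Z) = -6 (Function('N')(Z) = Add(-12, Mul(-9, Pow(1, 2)), Mul(-4, -4), Mul(3, Pow(Pow(1, 2), 2)), Mul(Pow(1, 2), -4)) = Add(-12, Mul(-9, 1), 16, Mul(3, Pow(1, 2)), Mul(1, -4)) = Add(-12, -9, 16, Mul(3, 1), -4) = Add(-12, -9, 16, 3, -4) = -6)
Pow(Pow(Add(316, Function('N')(4)), -1), 2) = Pow(Pow(Add(316, -6), -1), 2) = Pow(Pow(310, -1), 2) = Pow(Rational(1, 310), 2) = Rational(1, 96100)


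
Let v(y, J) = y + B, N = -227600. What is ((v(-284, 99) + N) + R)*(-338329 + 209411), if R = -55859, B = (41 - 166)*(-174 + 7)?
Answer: 33888416824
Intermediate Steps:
B = 20875 (B = -125*(-167) = 20875)
v(y, J) = 20875 + y (v(y, J) = y + 20875 = 20875 + y)
((v(-284, 99) + N) + R)*(-338329 + 209411) = (((20875 - 284) - 227600) - 55859)*(-338329 + 209411) = ((20591 - 227600) - 55859)*(-128918) = (-207009 - 55859)*(-128918) = -262868*(-128918) = 33888416824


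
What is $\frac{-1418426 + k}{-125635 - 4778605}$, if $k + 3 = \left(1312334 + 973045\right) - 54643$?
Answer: $- \frac{812307}{4904240} \approx -0.16563$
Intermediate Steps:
$k = 2230733$ ($k = -3 + \left(\left(1312334 + 973045\right) - 54643\right) = -3 + \left(2285379 - 54643\right) = -3 + 2230736 = 2230733$)
$\frac{-1418426 + k}{-125635 - 4778605} = \frac{-1418426 + 2230733}{-125635 - 4778605} = \frac{812307}{-4904240} = 812307 \left(- \frac{1}{4904240}\right) = - \frac{812307}{4904240}$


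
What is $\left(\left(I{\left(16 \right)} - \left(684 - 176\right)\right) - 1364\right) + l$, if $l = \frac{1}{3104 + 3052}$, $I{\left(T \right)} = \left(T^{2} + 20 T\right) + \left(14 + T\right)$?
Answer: $- \frac{7793495}{6156} \approx -1266.0$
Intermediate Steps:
$I{\left(T \right)} = 14 + T^{2} + 21 T$
$l = \frac{1}{6156} \approx 0.00016244$
$\left(\left(I{\left(16 \right)} - \left(684 - 176\right)\right) - 1364\right) + l = \left(\left(\left(14 + 16^{2} + 21 \cdot 16\right) - \left(684 - 176\right)\right) - 1364\right) + \frac{1}{6156} = \left(\left(\left(14 + 256 + 336\right) - 508\right) - 1364\right) + \frac{1}{6156} = \left(\left(606 - 508\right) - 1364\right) + \frac{1}{6156} = \left(98 - 1364\right) + \frac{1}{6156} = -1266 + \frac{1}{6156} = - \frac{7793495}{6156}$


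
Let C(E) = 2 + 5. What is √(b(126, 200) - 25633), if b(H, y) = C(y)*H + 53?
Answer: I*√24698 ≈ 157.16*I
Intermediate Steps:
C(E) = 7
b(H, y) = 53 + 7*H (b(H, y) = 7*H + 53 = 53 + 7*H)
√(b(126, 200) - 25633) = √((53 + 7*126) - 25633) = √((53 + 882) - 25633) = √(935 - 25633) = √(-24698) = I*√24698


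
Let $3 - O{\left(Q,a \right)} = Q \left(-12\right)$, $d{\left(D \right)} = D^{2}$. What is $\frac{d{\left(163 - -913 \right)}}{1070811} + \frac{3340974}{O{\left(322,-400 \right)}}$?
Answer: $\frac{1194009609902}{1380275379} \approx 865.05$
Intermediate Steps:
$O{\left(Q,a \right)} = 3 + 12 Q$ ($O{\left(Q,a \right)} = 3 - Q \left(-12\right) = 3 - - 12 Q = 3 + 12 Q$)
$\frac{d{\left(163 - -913 \right)}}{1070811} + \frac{3340974}{O{\left(322,-400 \right)}} = \frac{\left(163 - -913\right)^{2}}{1070811} + \frac{3340974}{3 + 12 \cdot 322} = \left(163 + 913\right)^{2} \cdot \frac{1}{1070811} + \frac{3340974}{3 + 3864} = 1076^{2} \cdot \frac{1}{1070811} + \frac{3340974}{3867} = 1157776 \cdot \frac{1}{1070811} + 3340974 \cdot \frac{1}{3867} = \frac{1157776}{1070811} + \frac{1113658}{1289} = \frac{1194009609902}{1380275379}$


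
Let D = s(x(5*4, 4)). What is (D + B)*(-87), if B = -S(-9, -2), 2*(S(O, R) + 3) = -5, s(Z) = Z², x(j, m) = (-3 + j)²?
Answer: -14533611/2 ≈ -7.2668e+6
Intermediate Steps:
D = 83521 (D = ((-3 + 5*4)²)² = ((-3 + 20)²)² = (17²)² = 289² = 83521)
S(O, R) = -11/2 (S(O, R) = -3 + (½)*(-5) = -3 - 5/2 = -11/2)
B = 11/2 (B = -1*(-11/2) = 11/2 ≈ 5.5000)
(D + B)*(-87) = (83521 + 11/2)*(-87) = (167053/2)*(-87) = -14533611/2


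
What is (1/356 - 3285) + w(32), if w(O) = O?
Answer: -1158067/356 ≈ -3253.0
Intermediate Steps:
(1/356 - 3285) + w(32) = (1/356 - 3285) + 32 = -1169459/356 + 32 = -1158067/356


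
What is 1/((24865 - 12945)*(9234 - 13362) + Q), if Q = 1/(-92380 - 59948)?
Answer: -152328/7495415009281 ≈ -2.0323e-8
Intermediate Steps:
Q = -1/152328 (Q = 1/(-152328) = -1/152328 ≈ -6.5648e-6)
1/((24865 - 12945)*(9234 - 13362) + Q) = 1/((24865 - 12945)*(9234 - 13362) - 1/152328) = 1/(11920*(-4128) - 1/152328) = 1/(-49205760 - 1/152328) = 1/(-7495415009281/152328) = -152328/7495415009281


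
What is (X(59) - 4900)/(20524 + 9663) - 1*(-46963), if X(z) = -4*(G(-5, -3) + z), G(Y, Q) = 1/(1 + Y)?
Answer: 1417666946/30187 ≈ 46963.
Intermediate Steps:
X(z) = 1 - 4*z (X(z) = -4*(1/(1 - 5) + z) = -4*(1/(-4) + z) = -4*(-¼ + z) = 1 - 4*z)
(X(59) - 4900)/(20524 + 9663) - 1*(-46963) = ((1 - 4*59) - 4900)/(20524 + 9663) - 1*(-46963) = ((1 - 236) - 4900)/30187 + 46963 = (-235 - 4900)*(1/30187) + 46963 = -5135*1/30187 + 46963 = -5135/30187 + 46963 = 1417666946/30187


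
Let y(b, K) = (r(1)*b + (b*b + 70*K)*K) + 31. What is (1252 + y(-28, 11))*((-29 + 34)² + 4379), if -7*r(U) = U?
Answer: 80949924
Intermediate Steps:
r(U) = -U/7
y(b, K) = 31 - b/7 + K*(b² + 70*K) (y(b, K) = ((-⅐*1)*b + (b*b + 70*K)*K) + 31 = (-b/7 + (b² + 70*K)*K) + 31 = (-b/7 + K*(b² + 70*K)) + 31 = 31 - b/7 + K*(b² + 70*K))
(1252 + y(-28, 11))*((-29 + 34)² + 4379) = (1252 + (31 + 70*11² - ⅐*(-28) + 11*(-28)²))*((-29 + 34)² + 4379) = (1252 + (31 + 70*121 + 4 + 11*784))*(5² + 4379) = (1252 + (31 + 8470 + 4 + 8624))*(25 + 4379) = (1252 + 17129)*4404 = 18381*4404 = 80949924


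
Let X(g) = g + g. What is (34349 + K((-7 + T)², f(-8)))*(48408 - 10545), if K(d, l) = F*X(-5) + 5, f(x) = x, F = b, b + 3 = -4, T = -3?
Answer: 1303395912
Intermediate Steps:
b = -7 (b = -3 - 4 = -7)
F = -7
X(g) = 2*g
K(d, l) = 75 (K(d, l) = -14*(-5) + 5 = -7*(-10) + 5 = 70 + 5 = 75)
(34349 + K((-7 + T)², f(-8)))*(48408 - 10545) = (34349 + 75)*(48408 - 10545) = 34424*37863 = 1303395912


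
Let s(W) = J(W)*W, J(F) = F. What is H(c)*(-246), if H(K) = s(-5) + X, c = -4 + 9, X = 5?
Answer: -7380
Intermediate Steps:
s(W) = W² (s(W) = W*W = W²)
c = 5
H(K) = 30 (H(K) = (-5)² + 5 = 25 + 5 = 30)
H(c)*(-246) = 30*(-246) = -7380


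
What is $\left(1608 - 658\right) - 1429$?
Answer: $-479$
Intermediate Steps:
$\left(1608 - 658\right) - 1429 = 950 - 1429 = -479$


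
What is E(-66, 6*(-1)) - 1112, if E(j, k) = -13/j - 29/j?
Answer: -12225/11 ≈ -1111.4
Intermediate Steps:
E(j, k) = -42/j
E(-66, 6*(-1)) - 1112 = -42/(-66) - 1112 = -42*(-1/66) - 1112 = 7/11 - 1112 = -12225/11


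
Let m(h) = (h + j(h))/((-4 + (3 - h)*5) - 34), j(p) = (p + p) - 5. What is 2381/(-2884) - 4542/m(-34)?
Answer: 1925317049/308588 ≈ 6239.1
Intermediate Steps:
j(p) = -5 + 2*p (j(p) = 2*p - 5 = -5 + 2*p)
m(h) = (-5 + 3*h)/(-23 - 5*h) (m(h) = (h + (-5 + 2*h))/((-4 + (3 - h)*5) - 34) = (-5 + 3*h)/((-4 + (15 - 5*h)) - 34) = (-5 + 3*h)/((11 - 5*h) - 34) = (-5 + 3*h)/(-23 - 5*h))
2381/(-2884) - 4542/m(-34) = 2381/(-2884) - 4542*(23 + 5*(-34))/(5 - 3*(-34)) = 2381*(-1/2884) - 4542*(23 - 170)/(5 + 102) = -2381/2884 - 4542/(107/(-147)) = -2381/2884 - 4542/((-1/147*107)) = -2381/2884 - 4542/(-107/147) = -2381/2884 - 4542*(-147/107) = -2381/2884 + 667674/107 = 1925317049/308588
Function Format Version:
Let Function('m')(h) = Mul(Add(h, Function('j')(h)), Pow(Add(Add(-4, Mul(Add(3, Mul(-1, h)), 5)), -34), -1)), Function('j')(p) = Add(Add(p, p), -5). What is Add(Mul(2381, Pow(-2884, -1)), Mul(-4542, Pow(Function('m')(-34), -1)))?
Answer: Rational(1925317049, 308588) ≈ 6239.1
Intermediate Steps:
Function('j')(p) = Add(-5, Mul(2, p)) (Function('j')(p) = Add(Mul(2, p), -5) = Add(-5, Mul(2, p)))
Function('m')(h) = Mul(Pow(Add(-23, Mul(-5, h)), -1), Add(-5, Mul(3, h))) (Function('m')(h) = Mul(Add(h, Add(-5, Mul(2, h))), Pow(Add(Add(-4, Mul(Add(3, Mul(-1, h)), 5)), -34), -1)) = Mul(Add(-5, Mul(3, h)), Pow(Add(Add(-4, Add(15, Mul(-5, h))), -34), -1)) = Mul(Add(-5, Mul(3, h)), Pow(Add(Add(11, Mul(-5, h)), -34), -1)) = Mul(Add(-5, Mul(3, h)), Pow(Add(-23, Mul(-5, h)), -1)) = Mul(Pow(Add(-23, Mul(-5, h)), -1), Add(-5, Mul(3, h))))
Add(Mul(2381, Pow(-2884, -1)), Mul(-4542, Pow(Function('m')(-34), -1))) = Add(Mul(2381, Pow(-2884, -1)), Mul(-4542, Pow(Mul(Pow(Add(23, Mul(5, -34)), -1), Add(5, Mul(-3, -34))), -1))) = Add(Mul(2381, Rational(-1, 2884)), Mul(-4542, Pow(Mul(Pow(Add(23, -170), -1), Add(5, 102)), -1))) = Add(Rational(-2381, 2884), Mul(-4542, Pow(Mul(Pow(-147, -1), 107), -1))) = Add(Rational(-2381, 2884), Mul(-4542, Pow(Mul(Rational(-1, 147), 107), -1))) = Add(Rational(-2381, 2884), Mul(-4542, Pow(Rational(-107, 147), -1))) = Add(Rational(-2381, 2884), Mul(-4542, Rational(-147, 107))) = Add(Rational(-2381, 2884), Rational(667674, 107)) = Rational(1925317049, 308588)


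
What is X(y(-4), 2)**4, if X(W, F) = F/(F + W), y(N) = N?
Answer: 1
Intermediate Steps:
X(y(-4), 2)**4 = (2/(2 - 4))**4 = (2/(-2))**4 = (2*(-1/2))**4 = (-1)**4 = 1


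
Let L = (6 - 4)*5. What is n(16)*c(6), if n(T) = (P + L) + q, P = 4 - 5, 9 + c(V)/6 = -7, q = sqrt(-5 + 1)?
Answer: -864 - 192*I ≈ -864.0 - 192.0*I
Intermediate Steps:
L = 10 (L = 2*5 = 10)
q = 2*I (q = sqrt(-4) = 2*I ≈ 2.0*I)
c(V) = -96 (c(V) = -54 + 6*(-7) = -54 - 42 = -96)
P = -1
n(T) = 9 + 2*I (n(T) = (-1 + 10) + 2*I = 9 + 2*I)
n(16)*c(6) = (9 + 2*I)*(-96) = -864 - 192*I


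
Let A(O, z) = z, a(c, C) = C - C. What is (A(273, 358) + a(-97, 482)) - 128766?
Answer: -128408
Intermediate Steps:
a(c, C) = 0
(A(273, 358) + a(-97, 482)) - 128766 = (358 + 0) - 128766 = 358 - 128766 = -128408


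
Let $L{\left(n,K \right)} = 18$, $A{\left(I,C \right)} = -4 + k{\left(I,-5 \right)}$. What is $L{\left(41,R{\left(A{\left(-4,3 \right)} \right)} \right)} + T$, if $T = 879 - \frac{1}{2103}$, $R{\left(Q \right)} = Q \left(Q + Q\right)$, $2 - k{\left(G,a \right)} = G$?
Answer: $\frac{1886390}{2103} \approx 897.0$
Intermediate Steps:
$k{\left(G,a \right)} = 2 - G$
$A{\left(I,C \right)} = -2 - I$ ($A{\left(I,C \right)} = -4 - \left(-2 + I\right) = -2 - I$)
$R{\left(Q \right)} = 2 Q^{2}$ ($R{\left(Q \right)} = Q 2 Q = 2 Q^{2}$)
$T = \frac{1848536}{2103}$ ($T = 879 - \frac{1}{2103} = \frac{1848536}{2103} \approx 879.0$)
$L{\left(41,R{\left(A{\left(-4,3 \right)} \right)} \right)} + T = 18 + \frac{1848536}{2103} = \frac{1886390}{2103}$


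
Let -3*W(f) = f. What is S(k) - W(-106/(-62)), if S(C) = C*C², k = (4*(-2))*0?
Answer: 53/93 ≈ 0.56989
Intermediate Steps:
W(f) = -f/3
k = 0 (k = -8*0 = 0)
S(C) = C³
S(k) - W(-106/(-62)) = 0³ - (-1)*(-106/(-62))/3 = 0 - (-1)*(-106*(-1/62))/3 = 0 - (-1)*53/(3*31) = 0 - 1*(-53/93) = 0 + 53/93 = 53/93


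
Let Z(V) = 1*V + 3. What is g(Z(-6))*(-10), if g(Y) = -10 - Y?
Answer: 70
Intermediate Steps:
Z(V) = 3 + V (Z(V) = V + 3 = 3 + V)
g(Z(-6))*(-10) = (-10 - (3 - 6))*(-10) = (-10 - 1*(-3))*(-10) = (-10 + 3)*(-10) = -7*(-10) = 70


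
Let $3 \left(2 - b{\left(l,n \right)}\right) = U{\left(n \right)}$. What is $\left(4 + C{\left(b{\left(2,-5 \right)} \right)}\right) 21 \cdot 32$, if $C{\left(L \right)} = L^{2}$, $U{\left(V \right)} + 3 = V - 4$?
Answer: $26880$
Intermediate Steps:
$U{\left(V \right)} = -7 + V$ ($U{\left(V \right)} = -3 + \left(V - 4\right) = -3 + \left(-4 + V\right) = -7 + V$)
$b{\left(l,n \right)} = \frac{13}{3} - \frac{n}{3}$ ($b{\left(l,n \right)} = 2 - \frac{-7 + n}{3} = 2 - \left(- \frac{7}{3} + \frac{n}{3}\right) = \frac{13}{3} - \frac{n}{3}$)
$\left(4 + C{\left(b{\left(2,-5 \right)} \right)}\right) 21 \cdot 32 = \left(4 + \left(\frac{13}{3} - - \frac{5}{3}\right)^{2}\right) 21 \cdot 32 = \left(4 + \left(\frac{13}{3} + \frac{5}{3}\right)^{2}\right) 21 \cdot 32 = \left(4 + 6^{2}\right) 21 \cdot 32 = \left(4 + 36\right) 21 \cdot 32 = 40 \cdot 21 \cdot 32 = 840 \cdot 32 = 26880$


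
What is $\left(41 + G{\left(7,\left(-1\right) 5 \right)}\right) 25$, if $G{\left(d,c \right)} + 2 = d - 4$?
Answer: $1050$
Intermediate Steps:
$G{\left(d,c \right)} = -6 + d$ ($G{\left(d,c \right)} = -2 + \left(d - 4\right) = -2 + \left(-4 + d\right) = -6 + d$)
$\left(41 + G{\left(7,\left(-1\right) 5 \right)}\right) 25 = \left(41 + \left(-6 + 7\right)\right) 25 = \left(41 + 1\right) 25 = 42 \cdot 25 = 1050$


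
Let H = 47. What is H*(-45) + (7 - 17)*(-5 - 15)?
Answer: -1915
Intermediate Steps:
H*(-45) + (7 - 17)*(-5 - 15) = 47*(-45) + (7 - 17)*(-5 - 15) = -2115 - 10*(-20) = -2115 + 200 = -1915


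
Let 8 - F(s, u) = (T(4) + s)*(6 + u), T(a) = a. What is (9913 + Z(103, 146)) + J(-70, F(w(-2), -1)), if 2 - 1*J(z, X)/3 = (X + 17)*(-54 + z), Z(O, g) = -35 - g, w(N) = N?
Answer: 15318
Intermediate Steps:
F(s, u) = 8 - (4 + s)*(6 + u)
J(z, X) = 6 - 3*(-54 + z)*(17 + X) (J(z, X) = 6 - 3*(X + 17)*(-54 + z) = 6 - 3*(17 + X)*(-54 + z) = 6 - 3*(-54 + z)*(17 + X))
(9913 + Z(103, 146)) + J(-70, F(w(-2), -1)) = (9913 + (-35 - 1*146)) + (2760 - 51*(-70) + 162*(-16 - 6*(-2) - 4*(-1) - 1*(-2)*(-1)) - 3*(-16 - 6*(-2) - 4*(-1) - 1*(-2)*(-1))*(-70)) = (9913 + (-35 - 146)) + (2760 + 3570 + 162*(-16 + 12 + 4 - 2) - 3*(-16 + 12 + 4 - 2)*(-70)) = (9913 - 181) + (2760 + 3570 + 162*(-2) - 3*(-2)*(-70)) = 9732 + (2760 + 3570 - 324 - 420) = 9732 + 5586 = 15318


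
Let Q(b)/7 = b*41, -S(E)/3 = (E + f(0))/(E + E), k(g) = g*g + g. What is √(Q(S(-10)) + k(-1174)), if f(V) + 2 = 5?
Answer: 3*√15297785/10 ≈ 1173.4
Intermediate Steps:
k(g) = g + g² (k(g) = g² + g = g + g²)
f(V) = 3 (f(V) = -2 + 5 = 3)
S(E) = -3*(3 + E)/(2*E) (S(E) = -3*(E + 3)/(E + E) = -3*(3 + E)/(2*E))
Q(b) = 287*b (Q(b) = 7*(b*41) = 7*(41*b) = 287*b)
√(Q(S(-10)) + k(-1174)) = √(287*((3/2)*(-3 - 1*(-10))/(-10)) - 1174*(1 - 1174)) = √(287*((3/2)*(-⅒)*(-3 + 10)) - 1174*(-1173)) = √(287*((3/2)*(-⅒)*7) + 1377102) = √(287*(-21/20) + 1377102) = √(-6027/20 + 1377102) = √(27536013/20) = 3*√15297785/10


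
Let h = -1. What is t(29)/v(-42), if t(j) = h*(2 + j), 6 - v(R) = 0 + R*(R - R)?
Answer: -31/6 ≈ -5.1667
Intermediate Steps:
v(R) = 6 (v(R) = 6 - (0 + R*(R - R)) = 6 - (0 + R*0) = 6 - (0 + 0) = 6 - 1*0 = 6 + 0 = 6)
t(j) = -2 - j (t(j) = -(2 + j) = -2 - j)
t(29)/v(-42) = (-2 - 1*29)/6 = (-2 - 29)*(⅙) = -31*⅙ = -31/6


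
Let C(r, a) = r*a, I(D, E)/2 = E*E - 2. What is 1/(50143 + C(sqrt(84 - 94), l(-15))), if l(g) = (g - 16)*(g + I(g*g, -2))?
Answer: 50143/2515483259 - 341*I*sqrt(10)/2515483259 ≈ 1.9934e-5 - 4.2868e-7*I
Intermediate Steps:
I(D, E) = -4 + 2*E**2 (I(D, E) = 2*(E*E - 2) = 2*(E**2 - 2) = 2*(-2 + E**2) = -4 + 2*E**2)
l(g) = (-16 + g)*(4 + g) (l(g) = (g - 16)*(g + (-4 + 2*(-2)**2)) = (-16 + g)*(g + (-4 + 2*4)) = (-16 + g)*(g + (-4 + 8)) = (-16 + g)*(g + 4) = (-16 + g)*(4 + g))
C(r, a) = a*r
1/(50143 + C(sqrt(84 - 94), l(-15))) = 1/(50143 + (-64 + (-15)**2 - 12*(-15))*sqrt(84 - 94)) = 1/(50143 + (-64 + 225 + 180)*sqrt(-10)) = 1/(50143 + 341*(I*sqrt(10))) = 1/(50143 + 341*I*sqrt(10))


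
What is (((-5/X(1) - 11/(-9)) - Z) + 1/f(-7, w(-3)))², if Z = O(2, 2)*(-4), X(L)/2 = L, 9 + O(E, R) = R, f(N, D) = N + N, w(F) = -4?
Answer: 3418801/3969 ≈ 861.38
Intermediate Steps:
f(N, D) = 2*N
O(E, R) = -9 + R
X(L) = 2*L
Z = 28 (Z = (-9 + 2)*(-4) = -7*(-4) = 28)
(((-5/X(1) - 11/(-9)) - Z) + 1/f(-7, w(-3)))² = (((-5/(2*1) - 11/(-9)) - 1*28) + 1/(2*(-7)))² = (((-5/2 - 11*(-⅑)) - 28) + 1/(-14))² = (((-5*½ + 11/9) - 28) - 1/14)² = (((-5/2 + 11/9) - 28) - 1/14)² = ((-23/18 - 28) - 1/14)² = (-527/18 - 1/14)² = (-1849/63)² = 3418801/3969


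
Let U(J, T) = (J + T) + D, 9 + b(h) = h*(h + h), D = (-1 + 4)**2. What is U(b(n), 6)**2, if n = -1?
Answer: 64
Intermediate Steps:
D = 9 (D = 3**2 = 9)
b(h) = -9 + 2*h**2 (b(h) = -9 + h*(h + h) = -9 + h*(2*h) = -9 + 2*h**2)
U(J, T) = 9 + J + T (U(J, T) = (J + T) + 9 = 9 + J + T)
U(b(n), 6)**2 = (9 + (-9 + 2*(-1)**2) + 6)**2 = (9 + (-9 + 2*1) + 6)**2 = (9 + (-9 + 2) + 6)**2 = (9 - 7 + 6)**2 = 8**2 = 64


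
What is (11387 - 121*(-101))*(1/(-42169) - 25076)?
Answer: -24963803780760/42169 ≈ -5.9199e+8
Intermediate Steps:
(11387 - 121*(-101))*(1/(-42169) - 25076) = (11387 + 12221)*(-1/42169 - 25076) = 23608*(-1057429845/42169) = -24963803780760/42169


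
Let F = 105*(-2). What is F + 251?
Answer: 41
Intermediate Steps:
F = -210
F + 251 = -210 + 251 = 41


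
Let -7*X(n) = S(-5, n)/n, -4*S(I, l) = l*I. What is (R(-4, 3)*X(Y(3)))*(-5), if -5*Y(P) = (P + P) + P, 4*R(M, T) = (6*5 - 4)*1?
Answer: 325/56 ≈ 5.8036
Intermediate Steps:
S(I, l) = -I*l/4 (S(I, l) = -l*I/4 = -I*l/4)
R(M, T) = 13/2 (R(M, T) = ((6*5 - 4)*1)/4 = ((30 - 4)*1)/4 = (26*1)/4 = (¼)*26 = 13/2)
Y(P) = -3*P/5 (Y(P) = -((P + P) + P)/5 = -(2*P + P)/5 = -3*P/5)
X(n) = -5/28 (X(n) = -(-¼*(-5)*n)/(7*n) = -5*n/4/(7*n) = -⅐*5/4 = -5/28)
(R(-4, 3)*X(Y(3)))*(-5) = ((13/2)*(-5/28))*(-5) = -65/56*(-5) = 325/56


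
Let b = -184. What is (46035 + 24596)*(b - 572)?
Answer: -53397036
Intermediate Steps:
(46035 + 24596)*(b - 572) = (46035 + 24596)*(-184 - 572) = 70631*(-756) = -53397036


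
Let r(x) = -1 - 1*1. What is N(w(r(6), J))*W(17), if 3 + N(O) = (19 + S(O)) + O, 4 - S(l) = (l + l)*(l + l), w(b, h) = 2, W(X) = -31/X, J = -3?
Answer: -186/17 ≈ -10.941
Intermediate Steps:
r(x) = -2 (r(x) = -1 - 1 = -2)
S(l) = 4 - 4*l² (S(l) = 4 - (l + l)*(l + l) = 4 - 2*l*2*l = 4 - 4*l²)
N(O) = 20 + O - 4*O² (N(O) = -3 + ((19 + (4 - 4*O²)) + O) = -3 + ((23 - 4*O²) + O) = -3 + (23 + O - 4*O²) = 20 + O - 4*O²)
N(w(r(6), J))*W(17) = (20 + 2 - 4*2²)*(-31/17) = (20 + 2 - 4*4)*(-31*1/17) = (20 + 2 - 16)*(-31/17) = 6*(-31/17) = -186/17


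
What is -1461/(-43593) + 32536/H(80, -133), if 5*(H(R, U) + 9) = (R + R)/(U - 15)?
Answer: -1590246975/450461 ≈ -3530.3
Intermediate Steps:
H(R, U) = -9 + 2*R/(5*(-15 + U)) (H(R, U) = -9 + ((R + R)/(U - 15))/5 = -9 + ((2*R)/(-15 + U))/5 = -9 + (2*R/(-15 + U))/5 = -9 + 2*R/(5*(-15 + U)))
-1461/(-43593) + 32536/H(80, -133) = -1461/(-43593) + 32536/(((675 - 45*(-133) + 2*80)/(5*(-15 - 133)))) = -1461*(-1/43593) + 32536/(((⅕)*(675 + 5985 + 160)/(-148))) = 487/14531 + 32536/(((⅕)*(-1/148)*6820)) = 487/14531 + 32536/(-341/37) = 487/14531 + 32536*(-37/341) = 487/14531 - 1203832/341 = -1590246975/450461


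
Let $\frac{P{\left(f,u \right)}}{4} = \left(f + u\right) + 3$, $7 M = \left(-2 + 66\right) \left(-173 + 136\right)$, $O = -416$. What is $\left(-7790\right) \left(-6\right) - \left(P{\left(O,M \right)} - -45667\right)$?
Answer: $\frac{28547}{7} \approx 4078.1$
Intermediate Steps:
$M = - \frac{2368}{7}$ ($M = \frac{\left(-2 + 66\right) \left(-173 + 136\right)}{7} = \frac{64 \left(-37\right)}{7} = \frac{1}{7} \left(-2368\right) = - \frac{2368}{7} \approx -338.29$)
$P{\left(f,u \right)} = 12 + 4 f + 4 u$ ($P{\left(f,u \right)} = 4 \left(\left(f + u\right) + 3\right) = 4 \left(3 + f + u\right) = 12 + 4 f + 4 u$)
$\left(-7790\right) \left(-6\right) - \left(P{\left(O,M \right)} - -45667\right) = \left(-7790\right) \left(-6\right) - \left(\left(12 + 4 \left(-416\right) + 4 \left(- \frac{2368}{7}\right)\right) - -45667\right) = 46740 - \left(\left(12 - 1664 - \frac{9472}{7}\right) + 45667\right) = 46740 - \left(- \frac{21036}{7} + 45667\right) = 46740 - \frac{298633}{7} = \frac{28547}{7}$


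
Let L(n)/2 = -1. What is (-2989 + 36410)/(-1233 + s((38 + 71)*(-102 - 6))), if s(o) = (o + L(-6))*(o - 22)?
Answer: 33421/138861323 ≈ 0.00024068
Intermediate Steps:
L(n) = -2 (L(n) = 2*(-1) = -2)
s(o) = (-22 + o)*(-2 + o) (s(o) = (o - 2)*(o - 22) = (-2 + o)*(-22 + o) = (-22 + o)*(-2 + o))
(-2989 + 36410)/(-1233 + s((38 + 71)*(-102 - 6))) = (-2989 + 36410)/(-1233 + (44 + ((38 + 71)*(-102 - 6))**2 - 24*(38 + 71)*(-102 - 6))) = 33421/(-1233 + (44 + (109*(-108))**2 - 2616*(-108))) = 33421/(-1233 + (44 + (-11772)**2 - 24*(-11772))) = 33421/(-1233 + (44 + 138579984 + 282528)) = 33421/(-1233 + 138862556) = 33421/138861323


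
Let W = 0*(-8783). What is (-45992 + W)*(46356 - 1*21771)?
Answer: -1130713320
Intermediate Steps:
W = 0
(-45992 + W)*(46356 - 1*21771) = (-45992 + 0)*(46356 - 1*21771) = -45992*(46356 - 21771) = -45992*24585 = -1130713320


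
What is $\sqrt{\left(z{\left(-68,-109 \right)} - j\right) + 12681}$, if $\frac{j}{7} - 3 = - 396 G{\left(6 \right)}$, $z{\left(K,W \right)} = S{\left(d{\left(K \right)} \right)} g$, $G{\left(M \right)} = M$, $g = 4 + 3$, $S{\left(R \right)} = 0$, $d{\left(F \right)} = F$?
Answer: $2 \sqrt{7323} \approx 171.15$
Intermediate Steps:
$g = 7$
$z{\left(K,W \right)} = 0$ ($z{\left(K,W \right)} = 0 \cdot 7 = 0$)
$j = -16611$ ($j = 21 + 7 \left(\left(-396\right) 6\right) = 21 + 7 \left(-2376\right) = 21 - 16632 = -16611$)
$\sqrt{\left(z{\left(-68,-109 \right)} - j\right) + 12681} = \sqrt{\left(0 - -16611\right) + 12681} = \sqrt{\left(0 + 16611\right) + 12681} = \sqrt{16611 + 12681} = \sqrt{29292} = 2 \sqrt{7323}$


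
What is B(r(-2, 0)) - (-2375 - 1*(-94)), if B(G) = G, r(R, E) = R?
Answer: 2279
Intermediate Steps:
B(r(-2, 0)) - (-2375 - 1*(-94)) = -2 - (-2375 - 1*(-94)) = -2 - (-2375 + 94) = -2 - 1*(-2281) = -2 + 2281 = 2279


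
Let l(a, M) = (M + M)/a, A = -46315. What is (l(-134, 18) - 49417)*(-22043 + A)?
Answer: 226330398606/67 ≈ 3.3781e+9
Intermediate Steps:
l(a, M) = 2*M/a (l(a, M) = (2*M)/a = 2*M/a)
(l(-134, 18) - 49417)*(-22043 + A) = (2*18/(-134) - 49417)*(-22043 - 46315) = (2*18*(-1/134) - 49417)*(-68358) = (-18/67 - 49417)*(-68358) = -3310957/67*(-68358) = 226330398606/67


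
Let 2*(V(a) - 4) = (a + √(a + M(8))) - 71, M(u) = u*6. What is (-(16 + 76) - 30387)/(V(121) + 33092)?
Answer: -60958/66255 ≈ -0.92005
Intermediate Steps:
M(u) = 6*u
V(a) = -63/2 + a/2 + √(48 + a)/2 (V(a) = 4 + ((a + √(a + 6*8)) - 71)/2 = 4 + ((a + √(a + 48)) - 71)/2 = 4 + ((a + √(48 + a)) - 71)/2 = 4 + (-71 + a + √(48 + a))/2 = 4 + (-71/2 + a/2 + √(48 + a)/2) = -63/2 + a/2 + √(48 + a)/2)
(-(16 + 76) - 30387)/(V(121) + 33092) = (-(16 + 76) - 30387)/((-63/2 + (½)*121 + √(48 + 121)/2) + 33092) = (-1*92 - 30387)/((-63/2 + 121/2 + √169/2) + 33092) = (-92 - 30387)/((-63/2 + 121/2 + (½)*13) + 33092) = -30479/((-63/2 + 121/2 + 13/2) + 33092) = -30479/(71/2 + 33092) = -30479/66255/2 = -30479*2/66255 = -60958/66255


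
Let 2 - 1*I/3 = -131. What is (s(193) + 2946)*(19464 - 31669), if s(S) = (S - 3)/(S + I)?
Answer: -10644114755/296 ≈ -3.5960e+7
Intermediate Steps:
I = 399 (I = 6 - 3*(-131) = 6 + 393 = 399)
s(S) = (-3 + S)/(399 + S) (s(S) = (S - 3)/(S + 399) = (-3 + S)/(399 + S))
(s(193) + 2946)*(19464 - 31669) = ((-3 + 193)/(399 + 193) + 2946)*(19464 - 31669) = (190/592 + 2946)*(-12205) = ((1/592)*190 + 2946)*(-12205) = (95/296 + 2946)*(-12205) = (872111/296)*(-12205) = -10644114755/296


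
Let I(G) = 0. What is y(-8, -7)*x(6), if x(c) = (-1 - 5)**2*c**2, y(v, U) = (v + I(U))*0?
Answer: 0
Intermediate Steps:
y(v, U) = 0 (y(v, U) = (v + 0)*0 = v*0 = 0)
x(c) = 36*c**2 (x(c) = (-6)**2*c**2 = 36*c**2)
y(-8, -7)*x(6) = 0*(36*6**2) = 0*(36*36) = 0*1296 = 0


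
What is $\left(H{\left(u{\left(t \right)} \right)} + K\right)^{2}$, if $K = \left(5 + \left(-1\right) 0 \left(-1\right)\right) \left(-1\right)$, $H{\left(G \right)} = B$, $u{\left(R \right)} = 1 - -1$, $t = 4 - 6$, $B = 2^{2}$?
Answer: $1$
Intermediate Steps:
$B = 4$
$t = -2$ ($t = 4 - 6 = -2$)
$u{\left(R \right)} = 2$ ($u{\left(R \right)} = 1 + 1 = 2$)
$H{\left(G \right)} = 4$
$K = -5$ ($K = \left(5 + 0 \left(-1\right)\right) \left(-1\right) = \left(5 + 0\right) \left(-1\right) = 5 \left(-1\right) = -5$)
$\left(H{\left(u{\left(t \right)} \right)} + K\right)^{2} = \left(4 - 5\right)^{2} = \left(-1\right)^{2} = 1$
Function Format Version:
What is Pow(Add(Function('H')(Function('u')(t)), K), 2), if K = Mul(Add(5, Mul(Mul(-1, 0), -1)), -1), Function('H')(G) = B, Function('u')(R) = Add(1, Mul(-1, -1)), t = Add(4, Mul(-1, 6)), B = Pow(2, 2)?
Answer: 1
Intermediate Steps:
B = 4
t = -2 (t = Add(4, -6) = -2)
Function('u')(R) = 2 (Function('u')(R) = Add(1, 1) = 2)
Function('H')(G) = 4
K = -5 (K = Mul(Add(5, Mul(0, -1)), -1) = Mul(Add(5, 0), -1) = Mul(5, -1) = -5)
Pow(Add(Function('H')(Function('u')(t)), K), 2) = Pow(Add(4, -5), 2) = Pow(-1, 2) = 1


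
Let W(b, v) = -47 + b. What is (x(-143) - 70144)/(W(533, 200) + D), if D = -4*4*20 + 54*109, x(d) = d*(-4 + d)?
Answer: -49123/6052 ≈ -8.1168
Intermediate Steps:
D = 5566 (D = -16*20 + 5886 = -320 + 5886 = 5566)
(x(-143) - 70144)/(W(533, 200) + D) = (-143*(-4 - 143) - 70144)/((-47 + 533) + 5566) = (-143*(-147) - 70144)/(486 + 5566) = (21021 - 70144)/6052 = -49123*1/6052 = -49123/6052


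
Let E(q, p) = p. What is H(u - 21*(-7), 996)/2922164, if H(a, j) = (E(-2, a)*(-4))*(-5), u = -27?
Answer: 600/730541 ≈ 0.00082131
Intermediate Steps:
H(a, j) = 20*a (H(a, j) = (a*(-4))*(-5) = -4*a*(-5) = 20*a)
H(u - 21*(-7), 996)/2922164 = (20*(-27 - 21*(-7)))/2922164 = (20*(-27 + 147))*(1/2922164) = (20*120)*(1/2922164) = 2400*(1/2922164) = 600/730541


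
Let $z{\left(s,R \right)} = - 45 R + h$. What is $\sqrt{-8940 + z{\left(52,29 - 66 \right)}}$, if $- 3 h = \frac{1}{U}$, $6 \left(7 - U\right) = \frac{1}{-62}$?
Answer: $\frac{i \sqrt{49368654895}}{2605} \approx 85.294 i$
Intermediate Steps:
$U = \frac{2605}{372}$ ($U = 7 - \frac{1}{6 \left(-62\right)} = 7 - - \frac{1}{372} = 7 + \frac{1}{372} = \frac{2605}{372} \approx 7.0027$)
$h = - \frac{124}{2605}$ ($h = - \frac{1}{3 \cdot \frac{2605}{372}} = \left(- \frac{1}{3}\right) \frac{372}{2605} = - \frac{124}{2605} \approx -0.047601$)
$z{\left(s,R \right)} = - \frac{124}{2605} - 45 R$ ($z{\left(s,R \right)} = - 45 R - \frac{124}{2605} = - \frac{124}{2605} - 45 R$)
$\sqrt{-8940 + z{\left(52,29 - 66 \right)}} = \sqrt{-8940 - \left(\frac{124}{2605} + 45 \left(29 - 66\right)\right)} = \sqrt{-8940 - - \frac{4337201}{2605}} = \sqrt{-8940 + \left(- \frac{124}{2605} + 1665\right)} = \sqrt{-8940 + \frac{4337201}{2605}} = \sqrt{- \frac{18951499}{2605}} = \frac{i \sqrt{49368654895}}{2605}$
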